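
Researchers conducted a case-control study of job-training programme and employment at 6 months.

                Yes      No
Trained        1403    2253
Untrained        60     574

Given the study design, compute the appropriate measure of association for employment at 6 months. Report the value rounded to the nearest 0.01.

5.96

Cells: a = 1403, b = 2253, c = 60, d = 574.
This is a case-control study: participants were sampled on outcome status, so risks in the source population cannot be estimated directly — relative risk is not valid here. The odds ratio is the appropriate measure.
OR = (a·d)/(b·c) = (1403 × 574) / (2253 × 60) = 805322 / 135180 = 5.95740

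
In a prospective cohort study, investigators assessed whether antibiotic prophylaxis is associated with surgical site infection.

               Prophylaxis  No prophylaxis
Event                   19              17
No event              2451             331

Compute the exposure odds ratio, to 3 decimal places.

0.151

Reading the table with exposure as columns: a = 19 (Prophylaxis, case), b = 2451 (Prophylaxis, non-case), c = 17 (No prophylaxis, case), d = 331.
OR = (a·d)/(b·c) = (19 × 331) / (2451 × 17) = 6289 / 41667 = 0.15093
Exposure is associated with lower odds of surgical site infection (OR = 0.15 < 1).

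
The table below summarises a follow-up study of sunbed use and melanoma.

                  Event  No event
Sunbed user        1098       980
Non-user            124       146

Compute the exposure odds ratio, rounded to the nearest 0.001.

Cells: a = 1098, b = 980, c = 124, d = 146.
OR = (a·d)/(b·c) = (1098 × 146) / (980 × 124) = 160308 / 121520 = 1.31919
The odds of melanoma are about 1.32 times as high in the sunbed user group.

1.319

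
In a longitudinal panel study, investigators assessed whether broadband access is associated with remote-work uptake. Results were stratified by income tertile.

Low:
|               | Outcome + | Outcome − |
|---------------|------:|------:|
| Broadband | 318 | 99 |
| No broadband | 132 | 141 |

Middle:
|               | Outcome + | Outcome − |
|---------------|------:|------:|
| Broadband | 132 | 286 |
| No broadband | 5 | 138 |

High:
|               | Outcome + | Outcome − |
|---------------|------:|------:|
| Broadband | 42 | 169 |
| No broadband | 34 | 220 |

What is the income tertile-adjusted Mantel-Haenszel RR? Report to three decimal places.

1.844

RR_MH = Σ(aᵢ·n₀ᵢ/nᵢ) / Σ(cᵢ·n₁ᵢ/nᵢ), with n₁ᵢ = aᵢ+bᵢ (exposed), n₀ᵢ = cᵢ+dᵢ (unexposed), nᵢ = n₁ᵢ+n₀ᵢ.
Stratum 1 (Low): n₁ = 417, n₀ = 273, n = 690; a·n₀/n = 318·273/690 = 125.8174; c·n₁/n = 132·417/690 = 79.7739
Stratum 2 (Middle): n₁ = 418, n₀ = 143, n = 561; a·n₀/n = 132·143/561 = 33.6471; c·n₁/n = 5·418/561 = 3.7255
Stratum 3 (High): n₁ = 211, n₀ = 254, n = 465; a·n₀/n = 42·254/465 = 22.9419; c·n₁/n = 34·211/465 = 15.4280
RR_MH = (125.8174 + 33.6471 + 22.9419) / (79.7739 + 3.7255 + 15.4280) = 182.4064 / 98.9274 = 1.84384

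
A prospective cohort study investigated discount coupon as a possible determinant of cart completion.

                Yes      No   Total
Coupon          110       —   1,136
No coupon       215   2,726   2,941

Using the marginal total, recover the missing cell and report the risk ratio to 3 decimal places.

The missing cell is in the exposed row: 1136 − 110 = 1026.
So a = 110, b = 1026, c = 215, d = 2726.
RR = [a/(a+b)] / [c/(c+d)] = (110/1136) / (215/2941) = 0.09683/0.07310 = 1.32456

1.325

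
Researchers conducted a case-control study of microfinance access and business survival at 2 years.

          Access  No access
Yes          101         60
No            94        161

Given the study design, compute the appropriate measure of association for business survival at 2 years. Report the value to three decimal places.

Reading the table with exposure as columns: a = 101 (Access, case), b = 94 (Access, non-case), c = 60 (No access, case), d = 161.
This is a case-control study: participants were sampled on outcome status, so risks in the source population cannot be estimated directly — relative risk is not valid here. The odds ratio is the appropriate measure.
OR = (a·d)/(b·c) = (101 × 161) / (94 × 60) = 16261 / 5640 = 2.88316

2.883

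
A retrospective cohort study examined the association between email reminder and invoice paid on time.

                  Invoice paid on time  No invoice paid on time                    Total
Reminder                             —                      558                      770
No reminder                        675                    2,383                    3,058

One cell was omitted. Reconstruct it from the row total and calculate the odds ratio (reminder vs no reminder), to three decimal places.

1.341

The missing cell is in the exposed row: 770 − 558 = 212.
So a = 212, b = 558, c = 675, d = 2383.
OR = (a·d)/(b·c) = (212 × 2383) / (558 × 675) = 505196 / 376650 = 1.34129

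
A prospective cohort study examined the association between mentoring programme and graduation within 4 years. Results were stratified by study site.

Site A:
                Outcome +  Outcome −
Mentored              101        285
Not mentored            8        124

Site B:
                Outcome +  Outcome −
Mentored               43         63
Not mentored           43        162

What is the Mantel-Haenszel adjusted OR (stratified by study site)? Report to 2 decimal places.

3.55

OR_MH = Σ(aᵢdᵢ/nᵢ) / Σ(bᵢcᵢ/nᵢ), where nᵢ is the stratum total.
Stratum 1 (Site A): n = 518; a·d/n = 101·124/518 = 24.1776; b·c/n = 285·8/518 = 4.4015
Stratum 2 (Site B): n = 311; a·d/n = 43·162/311 = 22.3987; b·c/n = 63·43/311 = 8.7106
OR_MH = (24.1776 + 22.3987) / (4.4015 + 8.7106) = 46.5763 / 13.1122 = 3.55215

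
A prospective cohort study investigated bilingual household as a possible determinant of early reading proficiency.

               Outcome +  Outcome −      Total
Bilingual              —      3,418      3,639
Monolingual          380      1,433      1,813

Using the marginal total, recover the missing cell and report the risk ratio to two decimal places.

0.29

The missing cell is in the exposed row: 3639 − 3418 = 221.
So a = 221, b = 3418, c = 380, d = 1433.
RR = [a/(a+b)] / [c/(c+d)] = (221/3639) / (380/1813) = 0.06073/0.20960 = 0.28975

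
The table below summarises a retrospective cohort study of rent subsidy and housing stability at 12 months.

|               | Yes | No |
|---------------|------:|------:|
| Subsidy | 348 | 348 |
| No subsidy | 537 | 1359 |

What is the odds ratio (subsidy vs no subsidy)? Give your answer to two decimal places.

2.53

Cells: a = 348, b = 348, c = 537, d = 1359.
OR = (a·d)/(b·c) = (348 × 1359) / (348 × 537) = 472932 / 186876 = 2.53073
The odds of housing stability at 12 months are about 2.53 times as high in the subsidy group.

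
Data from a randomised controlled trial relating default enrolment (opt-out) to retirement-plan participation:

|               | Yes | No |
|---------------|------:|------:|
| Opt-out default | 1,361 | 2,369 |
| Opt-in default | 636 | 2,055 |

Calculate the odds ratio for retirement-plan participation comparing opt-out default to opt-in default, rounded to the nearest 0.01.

Cells: a = 1361, b = 2369, c = 636, d = 2055.
OR = (a·d)/(b·c) = (1361 × 2055) / (2369 × 636) = 2796855 / 1506684 = 1.85630
The odds of retirement-plan participation are about 1.86 times as high in the opt-out default group.

1.86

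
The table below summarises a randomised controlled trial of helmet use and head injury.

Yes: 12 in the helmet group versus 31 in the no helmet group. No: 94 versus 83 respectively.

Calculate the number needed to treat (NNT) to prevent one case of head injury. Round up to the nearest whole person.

Risk in treated group = 12/106 = 0.11321; risk in control = 31/114 = 0.27193.
Absolute risk reduction = 0.27193 − 0.11321 = 0.15872
NNT = 1 / ARR = 1 / 0.15872 = 6.300 → round up → 7

7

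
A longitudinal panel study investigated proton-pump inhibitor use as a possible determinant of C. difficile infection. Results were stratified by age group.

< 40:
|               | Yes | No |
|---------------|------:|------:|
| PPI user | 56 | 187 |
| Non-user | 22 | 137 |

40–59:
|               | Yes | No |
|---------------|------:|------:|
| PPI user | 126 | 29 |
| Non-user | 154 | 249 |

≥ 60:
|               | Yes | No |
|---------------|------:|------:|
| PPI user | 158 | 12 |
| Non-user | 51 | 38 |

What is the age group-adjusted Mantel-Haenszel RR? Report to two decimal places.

1.87

RR_MH = Σ(aᵢ·n₀ᵢ/nᵢ) / Σ(cᵢ·n₁ᵢ/nᵢ), with n₁ᵢ = aᵢ+bᵢ (exposed), n₀ᵢ = cᵢ+dᵢ (unexposed), nᵢ = n₁ᵢ+n₀ᵢ.
Stratum 1 (< 40): n₁ = 243, n₀ = 159, n = 402; a·n₀/n = 56·159/402 = 22.1493; c·n₁/n = 22·243/402 = 13.2985
Stratum 2 (40–59): n₁ = 155, n₀ = 403, n = 558; a·n₀/n = 126·403/558 = 91.0000; c·n₁/n = 154·155/558 = 42.7778
Stratum 3 (≥ 60): n₁ = 170, n₀ = 89, n = 259; a·n₀/n = 158·89/259 = 54.2934; c·n₁/n = 51·170/259 = 33.4749
RR_MH = (22.1493 + 91.0000 + 54.2934) / (13.2985 + 42.7778 + 33.4749) = 167.4427 / 89.5512 = 1.86980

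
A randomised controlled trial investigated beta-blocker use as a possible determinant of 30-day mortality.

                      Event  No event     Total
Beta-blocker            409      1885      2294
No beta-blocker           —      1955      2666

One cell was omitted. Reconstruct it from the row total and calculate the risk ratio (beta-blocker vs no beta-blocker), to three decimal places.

0.669

The missing cell is in the unexposed row: 2666 − 1955 = 711.
So a = 409, b = 1885, c = 711, d = 1955.
RR = [a/(a+b)] / [c/(c+d)] = (409/2294) / (711/2666) = 0.17829/0.26669 = 0.66853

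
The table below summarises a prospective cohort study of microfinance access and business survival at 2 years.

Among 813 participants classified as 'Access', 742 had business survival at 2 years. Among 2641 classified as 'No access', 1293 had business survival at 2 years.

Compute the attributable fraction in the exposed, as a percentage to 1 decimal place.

46.4

From the description: a = 742, b = 71, c = 1293, d = 1348.
Risk in exposed = 742/813 = 0.91267; risk in unexposed = 1293/2641 = 0.48959.
RR = 0.91267/0.48959 = 1.86416
AR% = (RR − 1)/RR × 100 = (1.86416 − 1)/1.86416 × 100 = 46.3565%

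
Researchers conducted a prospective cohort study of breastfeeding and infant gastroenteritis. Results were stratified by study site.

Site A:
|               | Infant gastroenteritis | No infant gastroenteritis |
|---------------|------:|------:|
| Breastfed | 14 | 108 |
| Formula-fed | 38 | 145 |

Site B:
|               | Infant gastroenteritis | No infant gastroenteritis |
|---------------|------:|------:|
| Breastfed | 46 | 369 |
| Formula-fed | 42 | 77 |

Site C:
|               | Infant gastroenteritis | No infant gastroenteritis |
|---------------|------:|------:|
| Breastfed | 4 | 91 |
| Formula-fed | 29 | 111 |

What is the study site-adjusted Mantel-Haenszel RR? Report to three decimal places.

RR_MH = Σ(aᵢ·n₀ᵢ/nᵢ) / Σ(cᵢ·n₁ᵢ/nᵢ), with n₁ᵢ = aᵢ+bᵢ (exposed), n₀ᵢ = cᵢ+dᵢ (unexposed), nᵢ = n₁ᵢ+n₀ᵢ.
Stratum 1 (Site A): n₁ = 122, n₀ = 183, n = 305; a·n₀/n = 14·183/305 = 8.4000; c·n₁/n = 38·122/305 = 15.2000
Stratum 2 (Site B): n₁ = 415, n₀ = 119, n = 534; a·n₀/n = 46·119/534 = 10.2509; c·n₁/n = 42·415/534 = 32.6404
Stratum 3 (Site C): n₁ = 95, n₀ = 140, n = 235; a·n₀/n = 4·140/235 = 2.3830; c·n₁/n = 29·95/235 = 11.7234
RR_MH = (8.4000 + 10.2509 + 2.3830) / (15.2000 + 32.6404 + 11.7234) = 21.0339 / 59.5639 = 0.35313

0.353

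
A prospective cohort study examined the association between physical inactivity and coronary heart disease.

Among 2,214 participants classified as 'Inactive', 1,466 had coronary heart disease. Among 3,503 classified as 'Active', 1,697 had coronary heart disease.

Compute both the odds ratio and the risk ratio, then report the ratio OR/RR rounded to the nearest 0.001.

From the description: a = 1466, b = 748, c = 1697, d = 1806.
OR = (1466·1806)/(748·1697) = 2647596/1269356 = 2.08578
Risk in exposed = 1466/2214 = 0.66215; risk in unexposed = 1697/3503 = 0.48444; RR = 1.36683
OR/RR = 2.08578 / 1.36683 = 1.52600
The outcome is not rare, so the OR lies further from 1 than the RR.

1.526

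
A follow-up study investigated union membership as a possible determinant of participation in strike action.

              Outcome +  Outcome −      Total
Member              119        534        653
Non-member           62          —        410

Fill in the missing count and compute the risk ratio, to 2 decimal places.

The missing cell is in the unexposed row: 410 − 62 = 348.
So a = 119, b = 534, c = 62, d = 348.
RR = [a/(a+b)] / [c/(c+d)] = (119/653) / (62/410) = 0.18224/0.15122 = 1.20511

1.21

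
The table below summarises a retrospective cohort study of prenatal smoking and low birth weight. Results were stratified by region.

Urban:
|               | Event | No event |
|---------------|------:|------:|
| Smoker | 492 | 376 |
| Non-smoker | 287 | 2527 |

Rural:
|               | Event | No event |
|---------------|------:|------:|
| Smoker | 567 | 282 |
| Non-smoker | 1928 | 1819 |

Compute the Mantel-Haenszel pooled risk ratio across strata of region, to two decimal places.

RR_MH = Σ(aᵢ·n₀ᵢ/nᵢ) / Σ(cᵢ·n₁ᵢ/nᵢ), with n₁ᵢ = aᵢ+bᵢ (exposed), n₀ᵢ = cᵢ+dᵢ (unexposed), nᵢ = n₁ᵢ+n₀ᵢ.
Stratum 1 (Urban): n₁ = 868, n₀ = 2814, n = 3682; a·n₀/n = 492·2814/3682 = 376.0152; c·n₁/n = 287·868/3682 = 67.6578
Stratum 2 (Rural): n₁ = 849, n₀ = 3747, n = 4596; a·n₀/n = 567·3747/4596 = 462.2604; c·n₁/n = 1928·849/4596 = 356.1514
RR_MH = (376.0152 + 462.2604) / (67.6578 + 356.1514) = 838.2757 / 423.8092 = 1.97796

1.98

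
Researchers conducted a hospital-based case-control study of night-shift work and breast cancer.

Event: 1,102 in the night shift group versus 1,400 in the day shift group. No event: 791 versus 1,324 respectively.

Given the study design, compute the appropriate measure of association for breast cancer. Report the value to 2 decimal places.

1.32

From the description: a = 1102, b = 791, c = 1400, d = 1324.
This is a hospital-based case-control study: participants were sampled on outcome status, so risks in the source population cannot be estimated directly — relative risk is not valid here. The odds ratio is the appropriate measure.
OR = (a·d)/(b·c) = (1102 × 1324) / (791 × 1400) = 1459048 / 1107400 = 1.31754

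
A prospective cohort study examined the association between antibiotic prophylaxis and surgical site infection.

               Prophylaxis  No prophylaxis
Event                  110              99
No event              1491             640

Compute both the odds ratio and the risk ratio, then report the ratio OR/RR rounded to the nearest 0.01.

Reading the table with exposure as columns: a = 110 (Prophylaxis, case), b = 1491 (Prophylaxis, non-case), c = 99 (No prophylaxis, case), d = 640.
OR = (110·640)/(1491·99) = 70400/147609 = 0.47694
Risk in exposed = 110/1601 = 0.06871; risk in unexposed = 99/739 = 0.13396; RR = 0.51287
OR/RR = 0.47694 / 0.51287 = 0.92993
The outcome is not rare, so the OR lies further from 1 than the RR.

0.93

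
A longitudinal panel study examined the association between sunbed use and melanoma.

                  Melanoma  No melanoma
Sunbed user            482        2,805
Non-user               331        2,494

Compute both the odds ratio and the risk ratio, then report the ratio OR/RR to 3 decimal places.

Cells: a = 482, b = 2805, c = 331, d = 2494.
OR = (482·2494)/(2805·331) = 1202108/928455 = 1.29474
Risk in exposed = 482/3287 = 0.14664; risk in unexposed = 331/2825 = 0.11717; RR = 1.25152
OR/RR = 1.29474 / 1.25152 = 1.03453
The outcome is not rare, so the OR lies further from 1 than the RR.

1.035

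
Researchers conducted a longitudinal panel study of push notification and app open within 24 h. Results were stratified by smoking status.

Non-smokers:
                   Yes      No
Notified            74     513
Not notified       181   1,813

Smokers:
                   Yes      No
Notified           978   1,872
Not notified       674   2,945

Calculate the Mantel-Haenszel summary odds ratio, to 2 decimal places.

OR_MH = Σ(aᵢdᵢ/nᵢ) / Σ(bᵢcᵢ/nᵢ), where nᵢ is the stratum total.
Stratum 1 (Non-smokers): n = 2581; a·d/n = 74·1813/2581 = 51.9806; b·c/n = 513·181/2581 = 35.9756
Stratum 2 (Smokers): n = 6469; a·d/n = 978·2945/6469 = 445.2326; b·c/n = 1872·674/6469 = 195.0422
OR_MH = (51.9806 + 445.2326) / (35.9756 + 195.0422) = 497.2133 / 231.0178 = 2.15227

2.15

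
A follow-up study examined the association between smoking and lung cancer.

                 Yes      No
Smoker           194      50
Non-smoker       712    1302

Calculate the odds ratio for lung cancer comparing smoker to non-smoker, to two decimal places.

Cells: a = 194, b = 50, c = 712, d = 1302.
OR = (a·d)/(b·c) = (194 × 1302) / (50 × 712) = 252588 / 35600 = 7.09517
The odds of lung cancer are about 7.10 times as high in the smoker group.

7.10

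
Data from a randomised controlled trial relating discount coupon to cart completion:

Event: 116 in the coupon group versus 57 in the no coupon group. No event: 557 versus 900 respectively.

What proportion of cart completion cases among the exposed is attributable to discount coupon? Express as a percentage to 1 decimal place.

65.4

From the description: a = 116, b = 557, c = 57, d = 900.
Risk in exposed = 116/673 = 0.17236; risk in unexposed = 57/957 = 0.05956.
RR = 0.17236/0.05956 = 2.89388
AR% = (RR − 1)/RR × 100 = (2.89388 − 1)/2.89388 × 100 = 65.4443%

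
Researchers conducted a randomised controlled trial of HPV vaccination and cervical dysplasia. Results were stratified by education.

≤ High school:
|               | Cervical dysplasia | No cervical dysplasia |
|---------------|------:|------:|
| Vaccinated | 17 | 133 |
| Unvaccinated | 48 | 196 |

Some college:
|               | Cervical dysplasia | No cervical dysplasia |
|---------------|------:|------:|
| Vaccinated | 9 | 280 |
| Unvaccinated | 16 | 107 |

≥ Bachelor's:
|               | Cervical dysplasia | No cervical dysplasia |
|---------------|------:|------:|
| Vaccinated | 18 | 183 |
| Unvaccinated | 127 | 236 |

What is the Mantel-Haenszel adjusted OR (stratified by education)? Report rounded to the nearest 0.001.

OR_MH = Σ(aᵢdᵢ/nᵢ) / Σ(bᵢcᵢ/nᵢ), where nᵢ is the stratum total.
Stratum 1 (≤ High school): n = 394; a·d/n = 17·196/394 = 8.4569; b·c/n = 133·48/394 = 16.2030
Stratum 2 (Some college): n = 412; a·d/n = 9·107/412 = 2.3374; b·c/n = 280·16/412 = 10.8738
Stratum 3 (≥ Bachelor's): n = 564; a·d/n = 18·236/564 = 7.5319; b·c/n = 183·127/564 = 41.2074
OR_MH = (8.4569 + 2.3374 + 7.5319) / (16.2030 + 10.8738 + 41.2074) = 18.3261 / 68.2843 = 0.26838

0.268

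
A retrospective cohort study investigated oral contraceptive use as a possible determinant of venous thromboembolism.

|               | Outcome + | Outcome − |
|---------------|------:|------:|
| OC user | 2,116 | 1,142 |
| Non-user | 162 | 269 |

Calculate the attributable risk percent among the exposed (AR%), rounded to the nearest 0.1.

42.1

Cells: a = 2116, b = 1142, c = 162, d = 269.
Risk in exposed = 2116/3258 = 0.64948; risk in unexposed = 162/431 = 0.37587.
RR = 0.64948/0.37587 = 1.72793
AR% = (RR − 1)/RR × 100 = (1.72793 − 1)/1.72793 × 100 = 42.1274%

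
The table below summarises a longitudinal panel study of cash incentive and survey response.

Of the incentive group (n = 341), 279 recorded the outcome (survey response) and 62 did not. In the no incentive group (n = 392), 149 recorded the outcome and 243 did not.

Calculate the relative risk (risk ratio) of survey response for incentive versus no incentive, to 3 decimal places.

2.153

From the description: a = 279, b = 62, c = 149, d = 243.
Risk in exposed = 279/341 = 0.81818; risk in unexposed = 149/392 = 0.38010.
RR = 0.81818 / 0.38010 = 2.15253
The risk among the exposed is 2.15 times that among the unexposed.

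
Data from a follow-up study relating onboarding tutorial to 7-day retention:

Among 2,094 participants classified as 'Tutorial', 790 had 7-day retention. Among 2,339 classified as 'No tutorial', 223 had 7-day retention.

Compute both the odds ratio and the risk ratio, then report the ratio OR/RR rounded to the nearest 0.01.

From the description: a = 790, b = 1304, c = 223, d = 2116.
OR = (790·2116)/(1304·223) = 1671640/290792 = 5.74858
Risk in exposed = 790/2094 = 0.37727; risk in unexposed = 223/2339 = 0.09534; RR = 3.95709
OR/RR = 5.74858 / 3.95709 = 1.45273
The outcome is not rare, so the OR lies further from 1 than the RR.

1.45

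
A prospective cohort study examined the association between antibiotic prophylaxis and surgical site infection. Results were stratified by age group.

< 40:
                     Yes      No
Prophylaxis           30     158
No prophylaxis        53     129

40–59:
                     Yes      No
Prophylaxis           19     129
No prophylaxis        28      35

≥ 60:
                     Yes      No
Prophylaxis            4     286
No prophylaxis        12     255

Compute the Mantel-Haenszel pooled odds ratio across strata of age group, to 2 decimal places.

0.34

OR_MH = Σ(aᵢdᵢ/nᵢ) / Σ(bᵢcᵢ/nᵢ), where nᵢ is the stratum total.
Stratum 1 (< 40): n = 370; a·d/n = 30·129/370 = 10.4595; b·c/n = 158·53/370 = 22.6324
Stratum 2 (40–59): n = 211; a·d/n = 19·35/211 = 3.1517; b·c/n = 129·28/211 = 17.1185
Stratum 3 (≥ 60): n = 557; a·d/n = 4·255/557 = 1.8312; b·c/n = 286·12/557 = 6.1616
OR_MH = (10.4595 + 3.1517 + 1.8312) / (22.6324 + 17.1185 + 6.1616) = 15.4424 / 45.9125 = 0.33634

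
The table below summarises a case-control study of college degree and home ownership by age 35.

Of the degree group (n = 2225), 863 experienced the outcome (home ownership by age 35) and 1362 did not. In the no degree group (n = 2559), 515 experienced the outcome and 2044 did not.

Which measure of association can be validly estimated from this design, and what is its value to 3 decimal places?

From the description: a = 863, b = 1362, c = 515, d = 2044.
This is a case-control study: participants were sampled on outcome status, so risks in the source population cannot be estimated directly — relative risk is not valid here. The odds ratio is the appropriate measure.
OR = (a·d)/(b·c) = (863 × 2044) / (1362 × 515) = 1763972 / 701430 = 2.51482

2.515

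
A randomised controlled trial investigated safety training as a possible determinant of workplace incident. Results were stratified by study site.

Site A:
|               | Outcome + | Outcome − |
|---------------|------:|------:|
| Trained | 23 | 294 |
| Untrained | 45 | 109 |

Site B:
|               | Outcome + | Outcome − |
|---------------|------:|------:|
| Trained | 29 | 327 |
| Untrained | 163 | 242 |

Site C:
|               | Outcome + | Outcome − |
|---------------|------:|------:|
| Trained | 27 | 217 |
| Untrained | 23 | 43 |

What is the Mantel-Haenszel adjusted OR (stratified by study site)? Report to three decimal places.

0.160

OR_MH = Σ(aᵢdᵢ/nᵢ) / Σ(bᵢcᵢ/nᵢ), where nᵢ is the stratum total.
Stratum 1 (Site A): n = 471; a·d/n = 23·109/471 = 5.3227; b·c/n = 294·45/471 = 28.0892
Stratum 2 (Site B): n = 761; a·d/n = 29·242/761 = 9.2221; b·c/n = 327·163/761 = 70.0407
Stratum 3 (Site C): n = 310; a·d/n = 27·43/310 = 3.7452; b·c/n = 217·23/310 = 16.1000
OR_MH = (5.3227 + 9.2221 + 3.7452) / (28.0892 + 70.0407 + 16.1000) = 18.2900 / 114.2299 = 0.16012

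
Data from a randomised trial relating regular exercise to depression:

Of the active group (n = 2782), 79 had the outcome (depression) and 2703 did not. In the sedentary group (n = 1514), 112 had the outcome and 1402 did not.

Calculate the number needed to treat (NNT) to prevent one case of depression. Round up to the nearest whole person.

Risk in treated group = 79/2782 = 0.02840; risk in control = 112/1514 = 0.07398.
Absolute risk reduction = 0.07398 − 0.02840 = 0.04558
NNT = 1 / ARR = 1 / 0.04558 = 21.940 → round up → 22

22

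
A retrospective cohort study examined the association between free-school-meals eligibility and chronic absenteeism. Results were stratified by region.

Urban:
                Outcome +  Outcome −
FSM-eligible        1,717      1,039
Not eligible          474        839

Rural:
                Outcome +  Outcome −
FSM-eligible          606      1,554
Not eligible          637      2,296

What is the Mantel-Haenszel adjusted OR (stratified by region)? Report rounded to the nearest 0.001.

1.989

OR_MH = Σ(aᵢdᵢ/nᵢ) / Σ(bᵢcᵢ/nᵢ), where nᵢ is the stratum total.
Stratum 1 (Urban): n = 4069; a·d/n = 1717·839/4069 = 354.0337; b·c/n = 1039·474/4069 = 121.0337
Stratum 2 (Rural): n = 5093; a·d/n = 606·2296/5093 = 273.1938; b·c/n = 1554·637/5093 = 194.3644
OR_MH = (354.0337 + 273.1938) / (121.0337 + 194.3644) = 627.2275 / 315.3981 = 1.98869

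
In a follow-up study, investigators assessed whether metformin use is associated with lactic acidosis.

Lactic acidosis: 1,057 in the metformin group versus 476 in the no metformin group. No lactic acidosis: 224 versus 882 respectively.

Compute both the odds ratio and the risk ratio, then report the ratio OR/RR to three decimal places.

3.714

From the description: a = 1057, b = 224, c = 476, d = 882.
OR = (1057·882)/(224·476) = 932274/106624 = 8.74357
Risk in exposed = 1057/1281 = 0.82514; risk in unexposed = 476/1358 = 0.35052; RR = 2.35407
OR/RR = 8.74357 / 2.35407 = 3.71424
The outcome is not rare, so the OR lies further from 1 than the RR.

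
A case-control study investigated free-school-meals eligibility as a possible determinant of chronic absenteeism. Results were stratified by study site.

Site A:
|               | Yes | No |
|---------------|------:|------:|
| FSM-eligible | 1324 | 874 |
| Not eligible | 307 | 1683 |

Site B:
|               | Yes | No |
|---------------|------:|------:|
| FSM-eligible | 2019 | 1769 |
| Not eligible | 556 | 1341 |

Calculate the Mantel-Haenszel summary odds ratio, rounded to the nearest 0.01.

OR_MH = Σ(aᵢdᵢ/nᵢ) / Σ(bᵢcᵢ/nᵢ), where nᵢ is the stratum total.
Stratum 1 (Site A): n = 4188; a·d/n = 1324·1683/4188 = 532.0659; b·c/n = 874·307/4188 = 64.0683
Stratum 2 (Site B): n = 5685; a·d/n = 2019·1341/5685 = 476.2496; b·c/n = 1769·556/5685 = 173.0104
OR_MH = (532.0659 + 476.2496) / (64.0683 + 173.0104) = 1008.3155 / 237.0787 = 4.25308

4.25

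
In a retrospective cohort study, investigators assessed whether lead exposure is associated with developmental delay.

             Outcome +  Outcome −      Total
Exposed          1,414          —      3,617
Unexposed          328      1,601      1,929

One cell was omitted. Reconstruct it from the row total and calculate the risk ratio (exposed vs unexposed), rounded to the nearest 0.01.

2.30

The missing cell is in the exposed row: 3617 − 1414 = 2203.
So a = 1414, b = 2203, c = 328, d = 1601.
RR = [a/(a+b)] / [c/(c+d)] = (1414/3617) / (328/1929) = 0.39093/0.17004 = 2.29911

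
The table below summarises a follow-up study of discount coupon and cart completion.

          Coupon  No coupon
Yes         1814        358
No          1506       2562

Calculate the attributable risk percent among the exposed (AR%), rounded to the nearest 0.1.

Reading the table with exposure as columns: a = 1814 (Coupon, case), b = 1506 (Coupon, non-case), c = 358 (No coupon, case), d = 2562.
Risk in exposed = 1814/3320 = 0.54639; risk in unexposed = 358/2920 = 0.12260.
RR = 0.54639/0.12260 = 4.45655
AR% = (RR − 1)/RR × 100 = (4.45655 − 1)/4.45655 × 100 = 77.5611%

77.6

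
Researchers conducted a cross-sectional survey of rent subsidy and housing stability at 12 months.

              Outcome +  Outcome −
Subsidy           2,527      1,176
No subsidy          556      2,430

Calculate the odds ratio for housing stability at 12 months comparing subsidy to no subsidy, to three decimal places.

9.391

Cells: a = 2527, b = 1176, c = 556, d = 2430.
OR = (a·d)/(b·c) = (2527 × 2430) / (1176 × 556) = 6140610 / 653856 = 9.39138
The odds of housing stability at 12 months are about 9.39 times as high in the subsidy group.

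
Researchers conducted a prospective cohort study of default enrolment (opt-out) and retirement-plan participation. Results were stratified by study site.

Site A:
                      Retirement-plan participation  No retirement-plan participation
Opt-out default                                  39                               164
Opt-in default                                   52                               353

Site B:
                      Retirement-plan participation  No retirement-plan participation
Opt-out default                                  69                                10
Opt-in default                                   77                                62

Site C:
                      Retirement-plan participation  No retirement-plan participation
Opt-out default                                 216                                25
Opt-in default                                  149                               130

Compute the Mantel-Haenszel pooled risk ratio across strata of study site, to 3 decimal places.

RR_MH = Σ(aᵢ·n₀ᵢ/nᵢ) / Σ(cᵢ·n₁ᵢ/nᵢ), with n₁ᵢ = aᵢ+bᵢ (exposed), n₀ᵢ = cᵢ+dᵢ (unexposed), nᵢ = n₁ᵢ+n₀ᵢ.
Stratum 1 (Site A): n₁ = 203, n₀ = 405, n = 608; a·n₀/n = 39·405/608 = 25.9786; c·n₁/n = 52·203/608 = 17.3618
Stratum 2 (Site B): n₁ = 79, n₀ = 139, n = 218; a·n₀/n = 69·139/218 = 43.9954; c·n₁/n = 77·79/218 = 27.9037
Stratum 3 (Site C): n₁ = 241, n₀ = 279, n = 520; a·n₀/n = 216·279/520 = 115.8923; c·n₁/n = 149·241/520 = 69.0558
RR_MH = (25.9786 + 43.9954 + 115.8923) / (17.3618 + 27.9037 + 69.0558) = 185.8663 / 114.3213 = 1.62582

1.626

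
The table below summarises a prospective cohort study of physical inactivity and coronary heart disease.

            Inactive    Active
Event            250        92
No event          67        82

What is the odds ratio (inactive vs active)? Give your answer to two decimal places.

Reading the table with exposure as columns: a = 250 (Inactive, case), b = 67 (Inactive, non-case), c = 92 (Active, case), d = 82.
OR = (a·d)/(b·c) = (250 × 82) / (67 × 92) = 20500 / 6164 = 3.32576
The odds of coronary heart disease are about 3.33 times as high in the inactive group.

3.33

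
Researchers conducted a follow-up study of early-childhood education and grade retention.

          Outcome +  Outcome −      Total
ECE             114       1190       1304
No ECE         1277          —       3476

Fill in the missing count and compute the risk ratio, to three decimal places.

The missing cell is in the unexposed row: 3476 − 1277 = 2199.
So a = 114, b = 1190, c = 1277, d = 2199.
RR = [a/(a+b)] / [c/(c+d)] = (114/1304) / (1277/3476) = 0.08742/0.36738 = 0.23797

0.238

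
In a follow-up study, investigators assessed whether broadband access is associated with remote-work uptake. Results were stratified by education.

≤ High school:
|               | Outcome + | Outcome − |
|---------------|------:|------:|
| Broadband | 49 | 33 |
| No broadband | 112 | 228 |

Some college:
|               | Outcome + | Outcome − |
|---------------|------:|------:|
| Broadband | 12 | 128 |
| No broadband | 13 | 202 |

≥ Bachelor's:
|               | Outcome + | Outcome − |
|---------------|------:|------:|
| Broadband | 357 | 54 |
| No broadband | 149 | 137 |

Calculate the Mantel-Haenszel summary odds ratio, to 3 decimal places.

4.141

OR_MH = Σ(aᵢdᵢ/nᵢ) / Σ(bᵢcᵢ/nᵢ), where nᵢ is the stratum total.
Stratum 1 (≤ High school): n = 422; a·d/n = 49·228/422 = 26.4739; b·c/n = 33·112/422 = 8.7583
Stratum 2 (Some college): n = 355; a·d/n = 12·202/355 = 6.8282; b·c/n = 128·13/355 = 4.6873
Stratum 3 (≥ Bachelor's): n = 697; a·d/n = 357·137/697 = 70.1707; b·c/n = 54·149/697 = 11.5438
OR_MH = (26.4739 + 6.8282 + 70.1707) / (8.7583 + 4.6873 + 11.5438) = 103.4728 / 24.9894 = 4.14067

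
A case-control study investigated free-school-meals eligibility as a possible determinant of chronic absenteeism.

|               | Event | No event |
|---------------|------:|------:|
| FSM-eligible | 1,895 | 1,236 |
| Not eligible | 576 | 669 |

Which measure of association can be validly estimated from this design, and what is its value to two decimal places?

1.78

Cells: a = 1895, b = 1236, c = 576, d = 669.
This is a case-control study: participants were sampled on outcome status, so risks in the source population cannot be estimated directly — relative risk is not valid here. The odds ratio is the appropriate measure.
OR = (a·d)/(b·c) = (1895 × 669) / (1236 × 576) = 1267755 / 711936 = 1.78071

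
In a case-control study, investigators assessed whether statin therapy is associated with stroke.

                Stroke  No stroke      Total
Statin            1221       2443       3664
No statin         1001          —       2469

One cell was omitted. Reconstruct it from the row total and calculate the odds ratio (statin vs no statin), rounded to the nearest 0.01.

0.73

The missing cell is in the unexposed row: 2469 − 1001 = 1468.
So a = 1221, b = 2443, c = 1001, d = 1468.
OR = (a·d)/(b·c) = (1221 × 1468) / (2443 × 1001) = 1792428 / 2445443 = 0.73297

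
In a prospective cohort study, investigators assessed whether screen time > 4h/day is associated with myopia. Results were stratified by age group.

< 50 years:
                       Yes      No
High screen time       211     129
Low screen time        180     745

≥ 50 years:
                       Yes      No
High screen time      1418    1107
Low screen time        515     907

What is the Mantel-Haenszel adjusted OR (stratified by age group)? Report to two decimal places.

2.76

OR_MH = Σ(aᵢdᵢ/nᵢ) / Σ(bᵢcᵢ/nᵢ), where nᵢ is the stratum total.
Stratum 1 (< 50 years): n = 1265; a·d/n = 211·745/1265 = 124.2648; b·c/n = 129·180/1265 = 18.3557
Stratum 2 (≥ 50 years): n = 3947; a·d/n = 1418·907/3947 = 325.8490; b·c/n = 1107·515/3947 = 144.4401
OR_MH = (124.2648 + 325.8490) / (18.3557 + 144.4401) = 450.1138 / 162.7958 = 2.76490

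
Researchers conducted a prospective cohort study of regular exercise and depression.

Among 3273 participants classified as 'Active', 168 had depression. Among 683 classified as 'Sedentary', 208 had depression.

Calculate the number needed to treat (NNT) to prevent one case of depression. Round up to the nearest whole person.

Risk in treated group = 168/3273 = 0.05133; risk in control = 208/683 = 0.30454.
Absolute risk reduction = 0.30454 − 0.05133 = 0.25321
NNT = 1 / ARR = 1 / 0.25321 = 3.949 → round up → 4

4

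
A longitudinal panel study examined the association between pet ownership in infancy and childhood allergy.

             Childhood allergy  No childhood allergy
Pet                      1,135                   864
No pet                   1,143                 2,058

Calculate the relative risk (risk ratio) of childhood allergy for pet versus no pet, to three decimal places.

Cells: a = 1135, b = 864, c = 1143, d = 2058.
Risk in exposed = 1135/1999 = 0.56778; risk in unexposed = 1143/3201 = 0.35708.
RR = 0.56778 / 0.35708 = 1.59009
The risk among the exposed is 1.59 times that among the unexposed.

1.590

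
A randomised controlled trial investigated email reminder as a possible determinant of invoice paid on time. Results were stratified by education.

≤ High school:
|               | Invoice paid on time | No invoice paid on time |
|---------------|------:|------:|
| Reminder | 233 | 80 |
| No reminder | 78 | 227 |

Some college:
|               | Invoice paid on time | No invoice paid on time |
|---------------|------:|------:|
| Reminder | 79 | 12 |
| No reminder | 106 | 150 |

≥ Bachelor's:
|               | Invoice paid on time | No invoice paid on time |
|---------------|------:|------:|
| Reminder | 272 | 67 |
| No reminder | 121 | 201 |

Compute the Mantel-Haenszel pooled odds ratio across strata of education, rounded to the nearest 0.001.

7.778

OR_MH = Σ(aᵢdᵢ/nᵢ) / Σ(bᵢcᵢ/nᵢ), where nᵢ is the stratum total.
Stratum 1 (≤ High school): n = 618; a·d/n = 233·227/618 = 85.5841; b·c/n = 80·78/618 = 10.0971
Stratum 2 (Some college): n = 347; a·d/n = 79·150/347 = 34.1499; b·c/n = 12·106/347 = 3.6657
Stratum 3 (≥ Bachelor's): n = 661; a·d/n = 272·201/661 = 82.7110; b·c/n = 67·121/661 = 12.2648
OR_MH = (85.5841 + 34.1499 + 82.7110) / (10.0971 + 3.6657 + 12.2648) = 202.4450 / 26.0275 = 7.77811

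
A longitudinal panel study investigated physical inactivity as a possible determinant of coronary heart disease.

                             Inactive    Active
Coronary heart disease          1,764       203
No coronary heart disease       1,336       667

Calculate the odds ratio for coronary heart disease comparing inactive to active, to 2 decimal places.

4.34

Reading the table with exposure as columns: a = 1764 (Inactive, case), b = 1336 (Inactive, non-case), c = 203 (Active, case), d = 667.
OR = (a·d)/(b·c) = (1764 × 667) / (1336 × 203) = 1176588 / 271208 = 4.33832
The odds of coronary heart disease are about 4.34 times as high in the inactive group.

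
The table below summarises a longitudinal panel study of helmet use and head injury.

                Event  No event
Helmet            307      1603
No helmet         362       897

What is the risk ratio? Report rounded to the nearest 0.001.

Cells: a = 307, b = 1603, c = 362, d = 897.
Risk in exposed = 307/1910 = 0.16073; risk in unexposed = 362/1259 = 0.28753.
RR = 0.16073 / 0.28753 = 0.55901
The risk is 44% lower among the exposed than among the unexposed.

0.559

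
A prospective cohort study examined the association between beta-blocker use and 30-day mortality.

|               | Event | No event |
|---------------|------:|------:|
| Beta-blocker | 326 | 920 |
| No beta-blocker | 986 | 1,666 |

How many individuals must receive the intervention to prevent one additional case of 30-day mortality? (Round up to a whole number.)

10

Risk in treated group = 326/1246 = 0.26164; risk in control = 986/2652 = 0.37179.
Absolute risk reduction = 0.37179 − 0.26164 = 0.11016
NNT = 1 / ARR = 1 / 0.11016 = 9.078 → round up → 10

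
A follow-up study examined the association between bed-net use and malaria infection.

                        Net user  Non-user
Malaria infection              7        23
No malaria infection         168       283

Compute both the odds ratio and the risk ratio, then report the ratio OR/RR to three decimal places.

Reading the table with exposure as columns: a = 7 (Net user, case), b = 168 (Net user, non-case), c = 23 (Non-user, case), d = 283.
OR = (7·283)/(168·23) = 1981/3864 = 0.51268
Risk in exposed = 7/175 = 0.04000; risk in unexposed = 23/306 = 0.07516; RR = 0.53217
OR/RR = 0.51268 / 0.53217 = 0.96337
The outcome is rare in both groups, so OR ≈ RR (ratio near 1).

0.963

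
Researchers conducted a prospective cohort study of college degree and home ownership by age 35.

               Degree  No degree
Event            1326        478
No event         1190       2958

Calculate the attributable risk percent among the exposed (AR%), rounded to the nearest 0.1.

73.6

Reading the table with exposure as columns: a = 1326 (Degree, case), b = 1190 (Degree, non-case), c = 478 (No degree, case), d = 2958.
Risk in exposed = 1326/2516 = 0.52703; risk in unexposed = 478/3436 = 0.13912.
RR = 0.52703/0.13912 = 3.78842
AR% = (RR − 1)/RR × 100 = (3.78842 − 1)/3.78842 × 100 = 73.6038%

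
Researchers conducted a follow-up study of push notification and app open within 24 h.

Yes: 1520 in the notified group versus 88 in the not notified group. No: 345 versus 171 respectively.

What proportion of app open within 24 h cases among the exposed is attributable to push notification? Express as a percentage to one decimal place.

58.3

From the description: a = 1520, b = 345, c = 88, d = 171.
Risk in exposed = 1520/1865 = 0.81501; risk in unexposed = 88/259 = 0.33977.
RR = 0.81501/0.33977 = 2.39873
AR% = (RR − 1)/RR × 100 = (2.39873 − 1)/2.39873 × 100 = 58.3113%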